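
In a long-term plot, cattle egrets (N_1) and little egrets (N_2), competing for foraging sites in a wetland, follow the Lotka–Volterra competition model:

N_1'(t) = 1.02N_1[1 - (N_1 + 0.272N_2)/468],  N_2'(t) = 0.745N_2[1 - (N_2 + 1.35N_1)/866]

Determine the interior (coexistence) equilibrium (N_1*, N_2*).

N_1* ≈ 367, N_2* ≈ 370

Setting both brackets to zero gives the nullclines N_1 + 0.272N_2 = 468 and 1.35N_1 + N_2 = 866.
Substituting N_2 = 866 - 1.35N_1 into the first: N_1(1 - 0.272·1.35) = 468 - 0.272·866.
So N_1* = 232/0.633 = 367, and then N_2* = 866 - 1.35·367 = 370.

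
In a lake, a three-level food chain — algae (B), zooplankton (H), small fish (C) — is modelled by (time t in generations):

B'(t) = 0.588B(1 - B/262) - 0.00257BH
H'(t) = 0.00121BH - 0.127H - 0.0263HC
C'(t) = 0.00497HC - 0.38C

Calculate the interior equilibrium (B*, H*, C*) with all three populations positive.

B* ≈ 174, H* ≈ 76.5, C* ≈ 3.2

From dC/dt = 0: 0.00497H* = 0.38, so H* = 76.5.
From dB/dt = 0: 0.588(1 - B*/262) = 0.00257·76.5, giving B* = 262·(1 - 0.334) = 174.
From dH/dt = 0: 0.00121·174 - 0.127 = 0.0263C*, so C* = 0.0841/0.0263 = 3.2.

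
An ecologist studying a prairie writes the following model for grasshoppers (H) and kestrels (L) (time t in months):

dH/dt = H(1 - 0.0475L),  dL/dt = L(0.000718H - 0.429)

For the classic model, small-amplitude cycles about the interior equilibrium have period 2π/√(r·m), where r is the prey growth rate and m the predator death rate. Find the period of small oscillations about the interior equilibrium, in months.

Here r = 1 and m = 0.429, so r·m = 0.429.
ω = √0.429 = 0.655 per month, hence T = 2π/ω ≈ 9.59 months.

T ≈ 9.59 months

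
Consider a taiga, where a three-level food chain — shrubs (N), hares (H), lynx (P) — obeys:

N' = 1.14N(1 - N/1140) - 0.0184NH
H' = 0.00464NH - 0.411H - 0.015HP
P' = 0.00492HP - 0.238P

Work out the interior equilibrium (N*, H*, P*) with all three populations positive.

From dP/dt = 0: 0.00492H* = 0.238, so H* = 48.4.
From dN/dt = 0: 1.14(1 - N*/1140) = 0.0184·48.4, giving N* = 1140·(1 - 0.781) = 250.
From dH/dt = 0: 0.00464·250 - 0.411 = 0.015P*, so P* = 0.749/0.015 = 49.9.

N* ≈ 250, H* ≈ 48.4, P* ≈ 49.9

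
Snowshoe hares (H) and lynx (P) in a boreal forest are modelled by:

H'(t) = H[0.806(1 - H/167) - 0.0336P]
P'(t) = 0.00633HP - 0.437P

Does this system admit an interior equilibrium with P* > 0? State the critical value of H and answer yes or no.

The predator equation gives dP/dt > 0 only when H > 0.437/0.00633 = 69.
Without the predator, H → K = 167. Since 167 > 69, the predator can invade and persist.

Threshold H = 69; K > 69, so yes, the predator persists.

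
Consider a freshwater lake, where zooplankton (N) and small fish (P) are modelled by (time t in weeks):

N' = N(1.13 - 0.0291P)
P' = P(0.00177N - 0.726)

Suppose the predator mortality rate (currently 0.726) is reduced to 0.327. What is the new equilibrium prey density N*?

At the interior fixed point, setting dP/dt = 0 with P > 0 fixes N* = (predator death rate)/(NP coefficient) — independent of the other coefficients.
With the change, N* = 0.327/0.00177 = 185; it falls from 410.

N* ≈ 185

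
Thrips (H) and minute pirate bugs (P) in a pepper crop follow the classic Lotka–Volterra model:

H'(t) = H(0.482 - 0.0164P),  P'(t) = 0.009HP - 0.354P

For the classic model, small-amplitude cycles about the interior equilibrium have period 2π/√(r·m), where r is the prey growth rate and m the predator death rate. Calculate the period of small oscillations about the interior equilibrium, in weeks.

T ≈ 15.2 weeks

Here r = 0.482 and m = 0.354, so r·m = 0.171.
ω = √0.171 = 0.413 per week, hence T = 2π/ω ≈ 15.2 weeks.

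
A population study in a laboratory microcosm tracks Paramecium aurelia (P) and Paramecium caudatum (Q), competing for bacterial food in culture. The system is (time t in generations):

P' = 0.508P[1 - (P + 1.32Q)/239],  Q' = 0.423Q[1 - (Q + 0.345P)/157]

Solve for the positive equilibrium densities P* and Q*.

Setting both brackets to zero gives the nullclines P + 1.32Q = 239 and 0.345P + Q = 157.
Substituting Q = 157 - 0.345P into the first: P(1 - 1.32·0.345) = 239 - 1.32·157.
So P* = 31.8/0.545 = 58.3, and then Q* = 157 - 0.345·58.3 = 137.

P* ≈ 58.3, Q* ≈ 137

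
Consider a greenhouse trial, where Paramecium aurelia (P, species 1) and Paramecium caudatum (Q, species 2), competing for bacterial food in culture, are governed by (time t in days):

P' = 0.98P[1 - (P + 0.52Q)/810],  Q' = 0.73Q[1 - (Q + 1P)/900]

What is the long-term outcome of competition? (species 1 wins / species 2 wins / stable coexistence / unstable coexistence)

stable coexistence

Compare the nullcline intercepts: K1/α12 = 810/0.52 = 1560 > K2 = 900; K2/α21 = 900/1 = 900 > K1 = 810.
Since both inequalities hold, each species can invade when rare, so the interior equilibrium is stable.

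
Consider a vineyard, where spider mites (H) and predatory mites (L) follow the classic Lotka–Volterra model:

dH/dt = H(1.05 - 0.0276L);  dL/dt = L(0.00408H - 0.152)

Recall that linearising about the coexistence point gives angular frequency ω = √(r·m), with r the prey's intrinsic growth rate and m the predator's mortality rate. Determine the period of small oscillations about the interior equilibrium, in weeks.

Here r = 1.05 and m = 0.152, so r·m = 0.16.
ω = √0.16 = 0.399 per week, hence T = 2π/ω ≈ 15.7 weeks.

T ≈ 15.7 weeks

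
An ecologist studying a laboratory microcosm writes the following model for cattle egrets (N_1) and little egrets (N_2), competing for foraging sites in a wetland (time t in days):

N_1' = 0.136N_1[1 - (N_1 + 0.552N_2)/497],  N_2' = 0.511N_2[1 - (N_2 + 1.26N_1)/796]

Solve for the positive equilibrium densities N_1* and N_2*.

Setting both brackets to zero gives the nullclines N_1 + 0.552N_2 = 497 and 1.26N_1 + N_2 = 796.
Substituting N_2 = 796 - 1.26N_1 into the first: N_1(1 - 0.552·1.26) = 497 - 0.552·796.
So N_1* = 57.6/0.304 = 189, and then N_2* = 796 - 1.26·189 = 558.

N_1* ≈ 189, N_2* ≈ 558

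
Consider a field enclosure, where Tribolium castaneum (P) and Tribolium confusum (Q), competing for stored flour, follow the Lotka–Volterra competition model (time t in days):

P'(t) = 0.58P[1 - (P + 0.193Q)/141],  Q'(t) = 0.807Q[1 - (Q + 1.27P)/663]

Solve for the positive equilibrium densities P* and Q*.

P* ≈ 17.3, Q* ≈ 641

Setting both brackets to zero gives the nullclines P + 0.193Q = 141 and 1.27P + Q = 663.
Substituting Q = 663 - 1.27P into the first: P(1 - 0.193·1.27) = 141 - 0.193·663.
So P* = 13/0.755 = 17.3, and then Q* = 663 - 1.27·17.3 = 641.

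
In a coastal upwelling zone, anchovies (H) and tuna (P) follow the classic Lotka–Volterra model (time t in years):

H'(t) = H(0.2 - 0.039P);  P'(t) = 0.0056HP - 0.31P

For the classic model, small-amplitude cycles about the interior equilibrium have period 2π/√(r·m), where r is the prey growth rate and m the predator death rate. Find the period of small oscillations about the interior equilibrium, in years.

T ≈ 25.2 years

Here r = 0.2 and m = 0.31, so r·m = 0.062.
ω = √0.062 = 0.249 per year, hence T = 2π/ω ≈ 25.2 years.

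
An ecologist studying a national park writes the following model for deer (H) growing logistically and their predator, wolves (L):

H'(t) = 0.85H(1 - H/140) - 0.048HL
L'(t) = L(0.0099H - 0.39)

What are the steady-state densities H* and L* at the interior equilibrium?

From dL/dt = 0 with L > 0: 0.0099H* = 0.39, so H* = 39.4.
Substitute into dH/dt = 0: 0.85(1 - 39.4/140) = 0.048L*.
The bracket is 0.719, giving L* = 0.611/0.048 = 12.7.

H* ≈ 39.4, L* ≈ 12.7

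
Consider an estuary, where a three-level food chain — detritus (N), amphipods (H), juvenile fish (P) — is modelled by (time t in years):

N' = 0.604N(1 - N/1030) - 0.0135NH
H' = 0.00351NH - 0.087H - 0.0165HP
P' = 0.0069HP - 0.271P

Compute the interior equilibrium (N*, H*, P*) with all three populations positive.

From dP/dt = 0: 0.0069H* = 0.271, so H* = 39.3.
From dN/dt = 0: 0.604(1 - N*/1030) = 0.0135·39.3, giving N* = 1030·(1 - 0.878) = 126.
From dH/dt = 0: 0.00351·126 - 0.087 = 0.0165P*, so P* = 0.355/0.0165 = 21.5.

N* ≈ 126, H* ≈ 39.3, P* ≈ 21.5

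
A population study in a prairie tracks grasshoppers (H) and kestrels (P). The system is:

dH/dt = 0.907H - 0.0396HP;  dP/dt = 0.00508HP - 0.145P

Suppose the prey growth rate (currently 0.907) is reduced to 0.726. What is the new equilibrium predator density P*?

At the interior fixed point, setting dH/dt = 0 with H > 0 fixes P* = (prey growth rate)/(HP coefficient) — independent of the other coefficients.
With the change, P* = 0.726/0.0396 = 18.3; it falls from 22.9.

P* ≈ 18.3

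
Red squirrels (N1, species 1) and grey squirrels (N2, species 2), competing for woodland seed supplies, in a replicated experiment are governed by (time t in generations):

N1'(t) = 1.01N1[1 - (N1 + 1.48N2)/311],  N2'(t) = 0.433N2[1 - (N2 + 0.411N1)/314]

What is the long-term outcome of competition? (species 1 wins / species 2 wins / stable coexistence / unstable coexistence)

species 2 excludes species 1

Compare the nullcline intercepts: K1/α12 = 311/1.48 = 210 < K2 = 314; K2/α21 = 314/0.411 = 764 > K1 = 311.
Since the inequalities point opposite ways, species 2 can invade but species 1 cannot.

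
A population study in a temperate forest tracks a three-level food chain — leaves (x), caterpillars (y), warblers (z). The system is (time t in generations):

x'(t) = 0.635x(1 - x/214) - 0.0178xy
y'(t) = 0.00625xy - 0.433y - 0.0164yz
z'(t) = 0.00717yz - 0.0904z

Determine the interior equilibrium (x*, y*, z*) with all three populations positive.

From dz/dt = 0: 0.00717y* = 0.0904, so y* = 12.6.
From dx/dt = 0: 0.635(1 - x*/214) = 0.0178·12.6, giving x* = 214·(1 - 0.353) = 138.
From dy/dt = 0: 0.00625·138 - 0.433 = 0.0164z*, so z* = 0.432/0.0164 = 26.3.

x* ≈ 138, y* ≈ 12.6, z* ≈ 26.3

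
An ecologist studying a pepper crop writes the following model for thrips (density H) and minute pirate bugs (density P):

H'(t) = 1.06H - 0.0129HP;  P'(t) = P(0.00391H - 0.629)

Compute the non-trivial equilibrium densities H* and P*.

H* ≈ 161, P* ≈ 82.2

Set dP/dt = 0 with P > 0: 0.00391H - 0.629 = 0, so H* = 0.629/0.00391 = 161.
Set dH/dt = 0 with H > 0: 1.06 - 0.0129P = 0, so P* = 1.06/0.0129 = 82.2.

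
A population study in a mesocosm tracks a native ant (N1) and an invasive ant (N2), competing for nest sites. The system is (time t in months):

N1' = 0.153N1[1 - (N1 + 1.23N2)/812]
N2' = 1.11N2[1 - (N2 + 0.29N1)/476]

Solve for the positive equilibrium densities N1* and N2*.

Setting both brackets to zero gives the nullclines N1 + 1.23N2 = 812 and 0.29N1 + N2 = 476.
Substituting N2 = 476 - 0.29N1 into the first: N1(1 - 1.23·0.29) = 812 - 1.23·476.
So N1* = 227/0.643 = 352, and then N2* = 476 - 0.29·352 = 374.

N1* ≈ 352, N2* ≈ 374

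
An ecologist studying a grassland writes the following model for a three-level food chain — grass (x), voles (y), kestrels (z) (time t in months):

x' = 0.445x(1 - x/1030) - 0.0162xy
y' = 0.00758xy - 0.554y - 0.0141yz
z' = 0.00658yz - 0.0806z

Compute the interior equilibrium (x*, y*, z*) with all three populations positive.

From dz/dt = 0: 0.00658y* = 0.0806, so y* = 12.2.
From dx/dt = 0: 0.445(1 - x*/1030) = 0.0162·12.2, giving x* = 1030·(1 - 0.446) = 571.
From dy/dt = 0: 0.00758·571 - 0.554 = 0.0141z*, so z* = 3.77/0.0141 = 268.

x* ≈ 571, y* ≈ 12.2, z* ≈ 268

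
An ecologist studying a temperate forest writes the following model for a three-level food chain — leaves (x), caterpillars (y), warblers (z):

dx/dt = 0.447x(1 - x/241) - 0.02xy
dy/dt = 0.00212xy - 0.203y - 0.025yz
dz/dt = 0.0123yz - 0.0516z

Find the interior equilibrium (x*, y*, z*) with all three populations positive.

x* ≈ 196, y* ≈ 4.2, z* ≈ 8.48

From dz/dt = 0: 0.0123y* = 0.0516, so y* = 4.2.
From dx/dt = 0: 0.447(1 - x*/241) = 0.02·4.2, giving x* = 241·(1 - 0.188) = 196.
From dy/dt = 0: 0.00212·196 - 0.203 = 0.025z*, so z* = 0.212/0.025 = 8.48.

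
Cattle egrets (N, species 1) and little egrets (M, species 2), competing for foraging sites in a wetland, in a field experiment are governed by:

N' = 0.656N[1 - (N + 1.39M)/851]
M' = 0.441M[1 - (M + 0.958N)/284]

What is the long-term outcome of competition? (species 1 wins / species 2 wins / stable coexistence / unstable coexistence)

species 1 excludes species 2

Compare the nullcline intercepts: K1/α12 = 851/1.39 = 612 > K2 = 284; K2/α21 = 284/0.958 = 296 < K1 = 851.
Since the inequalities point opposite ways, species 1 can invade but species 2 cannot.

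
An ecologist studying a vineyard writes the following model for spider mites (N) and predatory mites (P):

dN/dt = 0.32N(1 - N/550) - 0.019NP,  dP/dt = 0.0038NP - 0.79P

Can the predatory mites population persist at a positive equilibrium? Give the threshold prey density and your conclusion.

Threshold N = 208; K > 208, so yes, the predator persists.

The predator equation gives dP/dt > 0 only when N > 0.79/0.0038 = 208.
Without the predator, N → K = 550. Since 550 > 208, the predator can invade and persist.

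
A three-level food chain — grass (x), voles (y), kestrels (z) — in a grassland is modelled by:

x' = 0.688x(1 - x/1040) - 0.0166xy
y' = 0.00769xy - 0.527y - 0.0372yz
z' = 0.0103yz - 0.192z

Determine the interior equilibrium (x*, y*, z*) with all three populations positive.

x* ≈ 572, y* ≈ 18.6, z* ≈ 104

From dz/dt = 0: 0.0103y* = 0.192, so y* = 18.6.
From dx/dt = 0: 0.688(1 - x*/1040) = 0.0166·18.6, giving x* = 1040·(1 - 0.45) = 572.
From dy/dt = 0: 0.00769·572 - 0.527 = 0.0372z*, so z* = 3.87/0.0372 = 104.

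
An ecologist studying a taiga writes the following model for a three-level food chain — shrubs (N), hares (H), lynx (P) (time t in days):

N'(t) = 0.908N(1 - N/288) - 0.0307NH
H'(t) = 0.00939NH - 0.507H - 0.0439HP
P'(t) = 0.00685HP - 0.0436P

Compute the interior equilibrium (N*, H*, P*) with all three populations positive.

From dP/dt = 0: 0.00685H* = 0.0436, so H* = 6.36.
From dN/dt = 0: 0.908(1 - N*/288) = 0.0307·6.36, giving N* = 288·(1 - 0.215) = 226.
From dH/dt = 0: 0.00939·226 - 0.507 = 0.0439P*, so P* = 1.62/0.0439 = 36.8.

N* ≈ 226, H* ≈ 6.36, P* ≈ 36.8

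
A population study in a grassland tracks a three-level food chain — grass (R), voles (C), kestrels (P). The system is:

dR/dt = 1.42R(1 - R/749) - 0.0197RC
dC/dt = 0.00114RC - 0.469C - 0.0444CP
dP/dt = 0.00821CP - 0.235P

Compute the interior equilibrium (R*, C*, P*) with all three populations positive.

From dP/dt = 0: 0.00821C* = 0.235, so C* = 28.6.
From dR/dt = 0: 1.42(1 - R*/749) = 0.0197·28.6, giving R* = 749·(1 - 0.397) = 452.
From dC/dt = 0: 0.00114·452 - 0.469 = 0.0444P*, so P* = 0.0458/0.0444 = 1.03.

R* ≈ 452, C* ≈ 28.6, P* ≈ 1.03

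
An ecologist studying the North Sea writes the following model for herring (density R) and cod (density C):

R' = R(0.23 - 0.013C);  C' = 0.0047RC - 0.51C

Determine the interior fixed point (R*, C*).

R* ≈ 109, C* ≈ 17.7

Set dC/dt = 0 with C > 0: 0.0047R - 0.51 = 0, so R* = 0.51/0.0047 = 109.
Set dR/dt = 0 with R > 0: 0.23 - 0.013C = 0, so C* = 0.23/0.013 = 17.7.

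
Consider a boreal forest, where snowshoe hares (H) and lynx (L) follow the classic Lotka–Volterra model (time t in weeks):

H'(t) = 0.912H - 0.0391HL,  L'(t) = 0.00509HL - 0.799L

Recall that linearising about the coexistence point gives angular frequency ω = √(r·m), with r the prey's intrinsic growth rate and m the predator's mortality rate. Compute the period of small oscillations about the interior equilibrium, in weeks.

T ≈ 7.36 weeks

Here r = 0.912 and m = 0.799, so r·m = 0.729.
ω = √0.729 = 0.854 per week, hence T = 2π/ω ≈ 7.36 weeks.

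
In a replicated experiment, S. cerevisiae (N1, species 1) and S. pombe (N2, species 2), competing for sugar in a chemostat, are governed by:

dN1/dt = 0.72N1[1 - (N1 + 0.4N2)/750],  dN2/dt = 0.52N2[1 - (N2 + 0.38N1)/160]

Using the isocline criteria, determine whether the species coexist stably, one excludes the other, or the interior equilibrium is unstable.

Compare the nullcline intercepts: K1/α12 = 750/0.4 = 1880 > K2 = 160; K2/α21 = 160/0.38 = 421 < K1 = 750.
Since the inequalities point opposite ways, species 1 can invade but species 2 cannot.

species 1 excludes species 2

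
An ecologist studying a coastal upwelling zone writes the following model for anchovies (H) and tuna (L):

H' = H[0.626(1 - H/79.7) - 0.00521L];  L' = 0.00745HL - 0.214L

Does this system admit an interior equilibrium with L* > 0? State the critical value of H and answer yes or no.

The predator equation gives dL/dt > 0 only when H > 0.214/0.00745 = 28.7.
Without the predator, H → K = 79.7. Since 79.7 > 28.7, the predator can invade and persist.

Threshold H = 28.7; K > 28.7, so yes, the predator persists.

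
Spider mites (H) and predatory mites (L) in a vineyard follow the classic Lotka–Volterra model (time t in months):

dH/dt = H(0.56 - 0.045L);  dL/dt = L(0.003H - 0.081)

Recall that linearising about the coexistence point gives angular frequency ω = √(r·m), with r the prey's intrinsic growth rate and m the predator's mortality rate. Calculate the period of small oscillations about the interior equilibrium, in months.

T ≈ 29.5 months

Here r = 0.56 and m = 0.081, so r·m = 0.0454.
ω = √0.0454 = 0.213 per month, hence T = 2π/ω ≈ 29.5 months.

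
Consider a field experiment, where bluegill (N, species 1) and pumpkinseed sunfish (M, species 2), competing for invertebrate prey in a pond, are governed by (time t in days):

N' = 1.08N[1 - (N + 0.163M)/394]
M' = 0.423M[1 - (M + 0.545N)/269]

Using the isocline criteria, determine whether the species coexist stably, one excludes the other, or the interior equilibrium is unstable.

Compare the nullcline intercepts: K1/α12 = 394/0.163 = 2420 > K2 = 269; K2/α21 = 269/0.545 = 494 > K1 = 394.
Since both inequalities hold, each species can invade when rare, so the interior equilibrium is stable.

stable coexistence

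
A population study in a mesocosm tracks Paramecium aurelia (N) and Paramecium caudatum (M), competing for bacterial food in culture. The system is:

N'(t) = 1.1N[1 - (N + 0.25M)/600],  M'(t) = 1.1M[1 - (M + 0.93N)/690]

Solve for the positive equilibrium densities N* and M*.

Setting both brackets to zero gives the nullclines N + 0.25M = 600 and 0.93N + M = 690.
Substituting M = 690 - 0.93N into the first: N(1 - 0.25·0.93) = 600 - 0.25·690.
So N* = 428/0.767 = 557, and then M* = 690 - 0.93·557 = 172.

N* ≈ 557, M* ≈ 172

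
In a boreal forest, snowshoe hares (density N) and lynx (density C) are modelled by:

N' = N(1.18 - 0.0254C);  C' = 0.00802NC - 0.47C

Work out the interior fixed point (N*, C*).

N* ≈ 58.6, C* ≈ 46.5

Set dC/dt = 0 with C > 0: 0.00802N - 0.47 = 0, so N* = 0.47/0.00802 = 58.6.
Set dN/dt = 0 with N > 0: 1.18 - 0.0254C = 0, so C* = 1.18/0.0254 = 46.5.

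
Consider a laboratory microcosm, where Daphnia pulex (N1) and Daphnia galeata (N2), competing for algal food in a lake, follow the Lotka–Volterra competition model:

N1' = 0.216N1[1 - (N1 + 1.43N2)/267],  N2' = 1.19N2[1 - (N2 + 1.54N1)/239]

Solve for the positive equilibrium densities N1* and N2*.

N1* ≈ 62.2, N2* ≈ 143

Setting both brackets to zero gives the nullclines N1 + 1.43N2 = 267 and 1.54N1 + N2 = 239.
Substituting N2 = 239 - 1.54N1 into the first: N1(1 - 1.43·1.54) = 267 - 1.43·239.
So N1* = -74.8/-1.2 = 62.2, and then N2* = 239 - 1.54·62.2 = 143.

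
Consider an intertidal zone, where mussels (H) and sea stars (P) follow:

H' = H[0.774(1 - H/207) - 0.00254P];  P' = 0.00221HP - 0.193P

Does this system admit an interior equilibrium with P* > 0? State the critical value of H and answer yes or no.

Threshold H = 87.3; K > 87.3, so yes, the predator persists.

The predator equation gives dP/dt > 0 only when H > 0.193/0.00221 = 87.3.
Without the predator, H → K = 207. Since 207 > 87.3, the predator can invade and persist.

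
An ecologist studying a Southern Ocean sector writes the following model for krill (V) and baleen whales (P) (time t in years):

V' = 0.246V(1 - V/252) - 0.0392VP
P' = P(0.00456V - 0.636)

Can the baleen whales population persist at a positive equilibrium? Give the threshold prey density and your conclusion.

The predator equation gives dP/dt > 0 only when V > 0.636/0.00456 = 139.
Without the predator, V → K = 252. Since 252 > 139, the predator can invade and persist.

Threshold V = 139; K > 139, so yes, the predator persists.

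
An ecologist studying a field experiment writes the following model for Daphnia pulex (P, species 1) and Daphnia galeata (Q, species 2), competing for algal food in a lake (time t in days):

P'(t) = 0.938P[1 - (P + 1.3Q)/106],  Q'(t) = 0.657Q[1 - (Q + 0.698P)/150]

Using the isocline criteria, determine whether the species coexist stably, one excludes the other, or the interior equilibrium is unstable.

species 2 excludes species 1

Compare the nullcline intercepts: K1/α12 = 106/1.3 = 81.5 < K2 = 150; K2/α21 = 150/0.698 = 215 > K1 = 106.
Since the inequalities point opposite ways, species 2 can invade but species 1 cannot.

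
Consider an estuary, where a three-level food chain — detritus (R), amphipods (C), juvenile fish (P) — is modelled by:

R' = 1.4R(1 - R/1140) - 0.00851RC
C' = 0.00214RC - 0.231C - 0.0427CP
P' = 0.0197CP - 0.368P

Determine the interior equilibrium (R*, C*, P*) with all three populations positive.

R* ≈ 1010, C* ≈ 18.7, P* ≈ 45.2

From dP/dt = 0: 0.0197C* = 0.368, so C* = 18.7.
From dR/dt = 0: 1.4(1 - R*/1140) = 0.00851·18.7, giving R* = 1140·(1 - 0.114) = 1010.
From dC/dt = 0: 0.00214·1010 - 0.231 = 0.0427P*, so P* = 1.93/0.0427 = 45.2.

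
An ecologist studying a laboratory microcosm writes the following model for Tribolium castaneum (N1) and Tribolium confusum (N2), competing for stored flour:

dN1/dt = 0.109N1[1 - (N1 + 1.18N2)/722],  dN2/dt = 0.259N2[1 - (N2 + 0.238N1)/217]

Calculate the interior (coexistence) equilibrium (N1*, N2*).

N1* ≈ 648, N2* ≈ 62.8

Setting both brackets to zero gives the nullclines N1 + 1.18N2 = 722 and 0.238N1 + N2 = 217.
Substituting N2 = 217 - 0.238N1 into the first: N1(1 - 1.18·0.238) = 722 - 1.18·217.
So N1* = 466/0.719 = 648, and then N2* = 217 - 0.238·648 = 62.8.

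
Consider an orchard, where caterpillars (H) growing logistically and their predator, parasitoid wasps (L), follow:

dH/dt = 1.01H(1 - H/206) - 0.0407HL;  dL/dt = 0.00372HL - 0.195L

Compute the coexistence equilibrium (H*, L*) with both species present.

From dL/dt = 0 with L > 0: 0.00372H* = 0.195, so H* = 52.4.
Substitute into dH/dt = 0: 1.01(1 - 52.4/206) = 0.0407L*.
The bracket is 0.746, giving L* = 0.753/0.0407 = 18.5.

H* ≈ 52.4, L* ≈ 18.5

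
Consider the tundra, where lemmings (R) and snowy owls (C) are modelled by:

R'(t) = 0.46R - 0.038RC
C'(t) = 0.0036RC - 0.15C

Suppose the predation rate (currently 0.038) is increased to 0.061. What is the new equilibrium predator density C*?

At the interior fixed point, setting dR/dt = 0 with R > 0 fixes C* = (prey growth rate)/(RC coefficient) — independent of the other coefficients.
With the change, C* = 0.46/0.061 = 7.54; it falls from 12.1.

C* ≈ 7.54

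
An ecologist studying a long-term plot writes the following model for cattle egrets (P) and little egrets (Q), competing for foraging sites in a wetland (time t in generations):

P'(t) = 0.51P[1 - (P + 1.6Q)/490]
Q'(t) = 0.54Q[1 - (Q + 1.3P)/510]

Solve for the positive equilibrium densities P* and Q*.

Setting both brackets to zero gives the nullclines P + 1.6Q = 490 and 1.3P + Q = 510.
Substituting Q = 510 - 1.3P into the first: P(1 - 1.6·1.3) = 490 - 1.6·510.
So P* = -326/-1.08 = 302, and then Q* = 510 - 1.3·302 = 118.

P* ≈ 302, Q* ≈ 118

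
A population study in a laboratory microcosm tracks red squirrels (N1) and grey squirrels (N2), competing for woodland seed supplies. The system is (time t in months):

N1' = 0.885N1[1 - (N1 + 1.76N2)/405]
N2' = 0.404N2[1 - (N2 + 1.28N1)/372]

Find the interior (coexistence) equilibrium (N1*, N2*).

Setting both brackets to zero gives the nullclines N1 + 1.76N2 = 405 and 1.28N1 + N2 = 372.
Substituting N2 = 372 - 1.28N1 into the first: N1(1 - 1.76·1.28) = 405 - 1.76·372.
So N1* = -250/-1.25 = 199, and then N2* = 372 - 1.28·199 = 117.

N1* ≈ 199, N2* ≈ 117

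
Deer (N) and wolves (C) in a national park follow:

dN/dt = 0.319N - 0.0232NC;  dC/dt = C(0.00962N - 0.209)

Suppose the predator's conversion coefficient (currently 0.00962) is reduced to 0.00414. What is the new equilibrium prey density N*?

At the interior fixed point, setting dC/dt = 0 with C > 0 fixes N* = (predator death rate)/(NC coefficient) — independent of the other coefficients.
With the change, N* = 0.209/0.00414 = 50.5; it rises from 21.7.

N* ≈ 50.5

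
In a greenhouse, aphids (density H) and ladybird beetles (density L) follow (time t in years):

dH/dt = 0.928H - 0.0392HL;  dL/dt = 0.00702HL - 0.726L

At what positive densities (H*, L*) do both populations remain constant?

Set dL/dt = 0 with L > 0: 0.00702H - 0.726 = 0, so H* = 0.726/0.00702 = 103.
Set dH/dt = 0 with H > 0: 0.928 - 0.0392L = 0, so L* = 0.928/0.0392 = 23.7.

H* ≈ 103, L* ≈ 23.7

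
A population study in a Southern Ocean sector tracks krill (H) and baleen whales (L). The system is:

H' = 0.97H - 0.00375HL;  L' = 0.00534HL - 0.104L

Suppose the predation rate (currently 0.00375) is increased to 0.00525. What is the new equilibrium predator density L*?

L* ≈ 185

At the interior fixed point, setting dH/dt = 0 with H > 0 fixes L* = (prey growth rate)/(HL coefficient) — independent of the other coefficients.
With the change, L* = 0.97/0.00525 = 185; it falls from 259.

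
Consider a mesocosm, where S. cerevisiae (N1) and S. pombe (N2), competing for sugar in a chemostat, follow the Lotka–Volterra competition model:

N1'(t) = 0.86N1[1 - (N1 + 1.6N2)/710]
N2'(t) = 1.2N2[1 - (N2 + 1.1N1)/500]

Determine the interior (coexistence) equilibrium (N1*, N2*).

Setting both brackets to zero gives the nullclines N1 + 1.6N2 = 710 and 1.1N1 + N2 = 500.
Substituting N2 = 500 - 1.1N1 into the first: N1(1 - 1.6·1.1) = 710 - 1.6·500.
So N1* = -90/-0.76 = 118, and then N2* = 500 - 1.1·118 = 370.

N1* ≈ 118, N2* ≈ 370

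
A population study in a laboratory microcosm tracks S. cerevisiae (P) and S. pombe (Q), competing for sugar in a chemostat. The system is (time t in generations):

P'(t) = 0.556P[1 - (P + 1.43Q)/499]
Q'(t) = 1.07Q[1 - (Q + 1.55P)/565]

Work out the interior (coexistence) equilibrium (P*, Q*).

P* ≈ 254, Q* ≈ 171

Setting both brackets to zero gives the nullclines P + 1.43Q = 499 and 1.55P + Q = 565.
Substituting Q = 565 - 1.55P into the first: P(1 - 1.43·1.55) = 499 - 1.43·565.
So P* = -309/-1.22 = 254, and then Q* = 565 - 1.55·254 = 171.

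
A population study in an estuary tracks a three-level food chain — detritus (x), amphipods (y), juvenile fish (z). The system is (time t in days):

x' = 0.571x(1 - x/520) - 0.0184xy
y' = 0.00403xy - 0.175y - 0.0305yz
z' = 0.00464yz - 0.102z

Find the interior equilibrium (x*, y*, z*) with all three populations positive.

From dz/dt = 0: 0.00464y* = 0.102, so y* = 22.
From dx/dt = 0: 0.571(1 - x*/520) = 0.0184·22, giving x* = 520·(1 - 0.708) = 152.
From dy/dt = 0: 0.00403·152 - 0.175 = 0.0305z*, so z* = 0.436/0.0305 = 14.3.

x* ≈ 152, y* ≈ 22, z* ≈ 14.3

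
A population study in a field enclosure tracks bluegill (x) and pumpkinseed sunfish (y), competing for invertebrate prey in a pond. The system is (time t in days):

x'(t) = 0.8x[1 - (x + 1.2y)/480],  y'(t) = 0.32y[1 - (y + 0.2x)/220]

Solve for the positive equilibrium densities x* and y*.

Setting both brackets to zero gives the nullclines x + 1.2y = 480 and 0.2x + y = 220.
Substituting y = 220 - 0.2x into the first: x(1 - 1.2·0.2) = 480 - 1.2·220.
So x* = 216/0.76 = 284, and then y* = 220 - 0.2·284 = 163.

x* ≈ 284, y* ≈ 163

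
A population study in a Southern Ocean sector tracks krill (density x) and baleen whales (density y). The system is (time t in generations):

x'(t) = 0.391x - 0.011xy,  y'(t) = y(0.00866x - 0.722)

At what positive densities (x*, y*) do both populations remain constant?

x* ≈ 83.4, y* ≈ 35.5

Set dy/dt = 0 with y > 0: 0.00866x - 0.722 = 0, so x* = 0.722/0.00866 = 83.4.
Set dx/dt = 0 with x > 0: 0.391 - 0.011y = 0, so y* = 0.391/0.011 = 35.5.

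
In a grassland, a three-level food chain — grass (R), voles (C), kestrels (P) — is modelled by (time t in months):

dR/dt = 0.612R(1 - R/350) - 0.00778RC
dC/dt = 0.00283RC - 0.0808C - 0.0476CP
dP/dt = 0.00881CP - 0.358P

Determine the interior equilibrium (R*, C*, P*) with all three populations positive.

From dP/dt = 0: 0.00881C* = 0.358, so C* = 40.6.
From dR/dt = 0: 0.612(1 - R*/350) = 0.00778·40.6, giving R* = 350·(1 - 0.517) = 169.
From dC/dt = 0: 0.00283·169 - 0.0808 = 0.0476P*, so P* = 0.398/0.0476 = 8.36.

R* ≈ 169, C* ≈ 40.6, P* ≈ 8.36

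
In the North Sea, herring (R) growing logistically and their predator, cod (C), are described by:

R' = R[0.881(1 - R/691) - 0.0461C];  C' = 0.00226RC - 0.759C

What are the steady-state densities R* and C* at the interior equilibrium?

R* ≈ 336, C* ≈ 9.82

From dC/dt = 0 with C > 0: 0.00226R* = 0.759, so R* = 336.
Substitute into dR/dt = 0: 0.881(1 - 336/691) = 0.0461C*.
The bracket is 0.514, giving C* = 0.453/0.0461 = 9.82.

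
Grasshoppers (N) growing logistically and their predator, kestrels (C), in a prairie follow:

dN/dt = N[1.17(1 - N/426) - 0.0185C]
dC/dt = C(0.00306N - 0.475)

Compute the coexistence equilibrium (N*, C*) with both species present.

From dC/dt = 0 with C > 0: 0.00306N* = 0.475, so N* = 155.
Substitute into dN/dt = 0: 1.17(1 - 155/426) = 0.0185C*.
The bracket is 0.636, giving C* = 0.744/0.0185 = 40.2.

N* ≈ 155, C* ≈ 40.2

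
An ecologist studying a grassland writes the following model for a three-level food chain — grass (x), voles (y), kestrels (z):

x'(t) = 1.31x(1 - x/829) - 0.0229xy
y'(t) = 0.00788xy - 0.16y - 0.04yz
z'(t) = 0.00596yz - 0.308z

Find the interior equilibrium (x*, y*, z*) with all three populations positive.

x* ≈ 80.1, y* ≈ 51.7, z* ≈ 11.8

From dz/dt = 0: 0.00596y* = 0.308, so y* = 51.7.
From dx/dt = 0: 1.31(1 - x*/829) = 0.0229·51.7, giving x* = 829·(1 - 0.903) = 80.1.
From dy/dt = 0: 0.00788·80.1 - 0.16 = 0.04z*, so z* = 0.471/0.04 = 11.8.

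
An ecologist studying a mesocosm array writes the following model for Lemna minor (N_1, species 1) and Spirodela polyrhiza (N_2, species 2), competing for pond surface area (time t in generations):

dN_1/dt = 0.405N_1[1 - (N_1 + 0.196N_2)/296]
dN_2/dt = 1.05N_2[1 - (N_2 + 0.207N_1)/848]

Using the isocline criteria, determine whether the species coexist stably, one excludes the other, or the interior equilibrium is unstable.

stable coexistence

Compare the nullcline intercepts: K1/α12 = 296/0.196 = 1510 > K2 = 848; K2/α21 = 848/0.207 = 4100 > K1 = 296.
Since both inequalities hold, each species can invade when rare, so the interior equilibrium is stable.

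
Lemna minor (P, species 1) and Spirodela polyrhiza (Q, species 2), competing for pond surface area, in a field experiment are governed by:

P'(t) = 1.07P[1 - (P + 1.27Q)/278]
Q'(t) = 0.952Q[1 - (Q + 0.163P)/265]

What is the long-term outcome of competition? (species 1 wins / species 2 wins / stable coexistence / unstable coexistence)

species 2 excludes species 1

Compare the nullcline intercepts: K1/α12 = 278/1.27 = 219 < K2 = 265; K2/α21 = 265/0.163 = 1630 > K1 = 278.
Since the inequalities point opposite ways, species 2 can invade but species 1 cannot.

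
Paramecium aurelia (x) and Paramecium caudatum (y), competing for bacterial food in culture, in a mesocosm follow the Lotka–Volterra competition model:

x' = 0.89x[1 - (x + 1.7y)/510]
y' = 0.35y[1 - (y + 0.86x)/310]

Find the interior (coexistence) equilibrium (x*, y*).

x* ≈ 36.8, y* ≈ 278

Setting both brackets to zero gives the nullclines x + 1.7y = 510 and 0.86x + y = 310.
Substituting y = 310 - 0.86x into the first: x(1 - 1.7·0.86) = 510 - 1.7·310.
So x* = -17/-0.462 = 36.8, and then y* = 310 - 0.86·36.8 = 278.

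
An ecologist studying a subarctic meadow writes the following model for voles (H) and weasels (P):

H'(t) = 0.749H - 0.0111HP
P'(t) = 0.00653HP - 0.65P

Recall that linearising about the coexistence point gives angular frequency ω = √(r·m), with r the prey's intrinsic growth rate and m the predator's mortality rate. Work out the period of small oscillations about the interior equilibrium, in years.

Here r = 0.749 and m = 0.65, so r·m = 0.487.
ω = √0.487 = 0.698 per year, hence T = 2π/ω ≈ 9 years.

T ≈ 9 years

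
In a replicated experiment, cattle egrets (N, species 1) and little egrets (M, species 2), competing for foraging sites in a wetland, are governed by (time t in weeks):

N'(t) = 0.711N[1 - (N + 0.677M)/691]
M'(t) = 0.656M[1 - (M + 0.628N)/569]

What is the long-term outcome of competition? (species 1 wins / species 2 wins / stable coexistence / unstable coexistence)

Compare the nullcline intercepts: K1/α12 = 691/0.677 = 1020 > K2 = 569; K2/α21 = 569/0.628 = 906 > K1 = 691.
Since both inequalities hold, each species can invade when rare, so the interior equilibrium is stable.

stable coexistence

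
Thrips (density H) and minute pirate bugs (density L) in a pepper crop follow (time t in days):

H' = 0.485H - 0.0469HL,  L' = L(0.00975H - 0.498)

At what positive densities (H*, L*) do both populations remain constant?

Set dL/dt = 0 with L > 0: 0.00975H - 0.498 = 0, so H* = 0.498/0.00975 = 51.1.
Set dH/dt = 0 with H > 0: 0.485 - 0.0469L = 0, so L* = 0.485/0.0469 = 10.3.

H* ≈ 51.1, L* ≈ 10.3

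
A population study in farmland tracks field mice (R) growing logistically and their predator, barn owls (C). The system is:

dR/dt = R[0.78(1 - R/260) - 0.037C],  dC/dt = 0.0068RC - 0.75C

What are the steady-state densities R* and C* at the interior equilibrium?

R* ≈ 110, C* ≈ 12.1

From dC/dt = 0 with C > 0: 0.0068R* = 0.75, so R* = 110.
Substitute into dR/dt = 0: 0.78(1 - 110/260) = 0.037C*.
The bracket is 0.576, giving C* = 0.449/0.037 = 12.1.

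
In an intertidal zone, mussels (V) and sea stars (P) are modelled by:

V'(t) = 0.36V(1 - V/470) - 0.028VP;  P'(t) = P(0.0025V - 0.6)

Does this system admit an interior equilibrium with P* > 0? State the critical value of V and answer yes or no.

Threshold V = 240; K > 240, so yes, the predator persists.

The predator equation gives dP/dt > 0 only when V > 0.6/0.0025 = 240.
Without the predator, V → K = 470. Since 470 > 240, the predator can invade and persist.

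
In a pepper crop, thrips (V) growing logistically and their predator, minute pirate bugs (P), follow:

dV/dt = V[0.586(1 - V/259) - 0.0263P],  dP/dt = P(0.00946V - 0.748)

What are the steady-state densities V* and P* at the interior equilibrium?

V* ≈ 79.1, P* ≈ 15.5

From dP/dt = 0 with P > 0: 0.00946V* = 0.748, so V* = 79.1.
Substitute into dV/dt = 0: 0.586(1 - 79.1/259) = 0.0263P*.
The bracket is 0.695, giving P* = 0.407/0.0263 = 15.5.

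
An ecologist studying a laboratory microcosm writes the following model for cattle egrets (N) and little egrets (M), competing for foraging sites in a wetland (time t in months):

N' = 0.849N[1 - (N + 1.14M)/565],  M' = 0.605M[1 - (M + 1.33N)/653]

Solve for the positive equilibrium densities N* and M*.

N* ≈ 348, M* ≈ 191

Setting both brackets to zero gives the nullclines N + 1.14M = 565 and 1.33N + M = 653.
Substituting M = 653 - 1.33N into the first: N(1 - 1.14·1.33) = 565 - 1.14·653.
So N* = -179/-0.516 = 348, and then M* = 653 - 1.33·348 = 191.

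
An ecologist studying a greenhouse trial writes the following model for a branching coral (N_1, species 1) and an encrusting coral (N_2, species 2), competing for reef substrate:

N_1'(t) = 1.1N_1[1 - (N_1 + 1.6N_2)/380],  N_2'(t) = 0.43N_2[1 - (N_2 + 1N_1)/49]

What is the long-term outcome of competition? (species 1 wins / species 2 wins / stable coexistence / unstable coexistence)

species 1 excludes species 2

Compare the nullcline intercepts: K1/α12 = 380/1.6 = 238 > K2 = 49; K2/α21 = 49/1 = 49 < K1 = 380.
Since the inequalities point opposite ways, species 1 can invade but species 2 cannot.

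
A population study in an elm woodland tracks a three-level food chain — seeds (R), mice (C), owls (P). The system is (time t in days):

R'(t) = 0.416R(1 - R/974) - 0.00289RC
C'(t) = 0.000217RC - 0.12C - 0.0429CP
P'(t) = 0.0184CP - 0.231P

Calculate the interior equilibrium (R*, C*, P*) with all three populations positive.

R* ≈ 889, C* ≈ 12.6, P* ≈ 1.7

From dP/dt = 0: 0.0184C* = 0.231, so C* = 12.6.
From dR/dt = 0: 0.416(1 - R*/974) = 0.00289·12.6, giving R* = 974·(1 - 0.0872) = 889.
From dC/dt = 0: 0.000217·889 - 0.12 = 0.0429P*, so P* = 0.0729/0.0429 = 1.7.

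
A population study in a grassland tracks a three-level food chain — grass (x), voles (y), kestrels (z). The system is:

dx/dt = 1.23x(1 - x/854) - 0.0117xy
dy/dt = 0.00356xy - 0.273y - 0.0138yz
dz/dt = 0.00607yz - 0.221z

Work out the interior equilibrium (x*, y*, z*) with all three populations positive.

From dz/dt = 0: 0.00607y* = 0.221, so y* = 36.4.
From dx/dt = 0: 1.23(1 - x*/854) = 0.0117·36.4, giving x* = 854·(1 - 0.346) = 558.
From dy/dt = 0: 0.00356·558 - 0.273 = 0.0138z*, so z* = 1.71/0.0138 = 124.

x* ≈ 558, y* ≈ 36.4, z* ≈ 124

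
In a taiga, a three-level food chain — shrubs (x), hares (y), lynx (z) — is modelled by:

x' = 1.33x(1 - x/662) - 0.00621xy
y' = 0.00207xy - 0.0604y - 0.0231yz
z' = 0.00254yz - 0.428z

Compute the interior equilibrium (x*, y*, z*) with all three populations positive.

From dz/dt = 0: 0.00254y* = 0.428, so y* = 169.
From dx/dt = 0: 1.33(1 - x*/662) = 0.00621·169, giving x* = 662·(1 - 0.787) = 141.
From dy/dt = 0: 0.00207·141 - 0.0604 = 0.0231z*, so z* = 0.232/0.0231 = 10.

x* ≈ 141, y* ≈ 169, z* ≈ 10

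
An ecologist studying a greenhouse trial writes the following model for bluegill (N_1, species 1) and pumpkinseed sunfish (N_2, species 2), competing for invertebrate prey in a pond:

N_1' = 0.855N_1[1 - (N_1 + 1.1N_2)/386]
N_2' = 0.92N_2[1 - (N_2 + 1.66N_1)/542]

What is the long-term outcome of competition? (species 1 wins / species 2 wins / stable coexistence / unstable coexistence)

unstable coexistence (outcome depends on initial conditions)

Compare the nullcline intercepts: K1/α12 = 386/1.1 = 351 < K2 = 542; K2/α21 = 542/1.66 = 327 < K1 = 386.
Since both are reversed, neither can invade when rare; the interior point is a saddle.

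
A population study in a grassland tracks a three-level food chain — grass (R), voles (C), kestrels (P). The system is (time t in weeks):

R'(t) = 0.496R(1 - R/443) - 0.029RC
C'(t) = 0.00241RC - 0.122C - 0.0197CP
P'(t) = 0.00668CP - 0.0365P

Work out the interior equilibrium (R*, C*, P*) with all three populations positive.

R* ≈ 301, C* ≈ 5.46, P* ≈ 30.7

From dP/dt = 0: 0.00668C* = 0.0365, so C* = 5.46.
From dR/dt = 0: 0.496(1 - R*/443) = 0.029·5.46, giving R* = 443·(1 - 0.319) = 301.
From dC/dt = 0: 0.00241·301 - 0.122 = 0.0197P*, so P* = 0.605/0.0197 = 30.7.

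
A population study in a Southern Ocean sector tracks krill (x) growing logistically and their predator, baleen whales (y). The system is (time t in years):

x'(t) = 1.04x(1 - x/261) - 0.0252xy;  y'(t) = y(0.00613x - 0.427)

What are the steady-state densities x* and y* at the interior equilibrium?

From dy/dt = 0 with y > 0: 0.00613x* = 0.427, so x* = 69.7.
Substitute into dx/dt = 0: 1.04(1 - 69.7/261) = 0.0252y*.
The bracket is 0.733, giving y* = 0.762/0.0252 = 30.3.

x* ≈ 69.7, y* ≈ 30.3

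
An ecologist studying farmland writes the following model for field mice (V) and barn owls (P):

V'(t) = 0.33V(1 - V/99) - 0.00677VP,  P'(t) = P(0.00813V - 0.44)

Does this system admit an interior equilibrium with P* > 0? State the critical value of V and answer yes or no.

The predator equation gives dP/dt > 0 only when V > 0.44/0.00813 = 54.1.
Without the predator, V → K = 99. Since 99 > 54.1, the predator can invade and persist.

Threshold V = 54.1; K > 54.1, so yes, the predator persists.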